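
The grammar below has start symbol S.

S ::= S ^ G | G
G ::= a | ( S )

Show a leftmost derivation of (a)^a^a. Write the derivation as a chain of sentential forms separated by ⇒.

S ⇒ S^G ⇒ S^G^G ⇒ G^G^G ⇒ (S)^G^G ⇒ (G)^G^G ⇒ (a)^G^G ⇒ (a)^a^G ⇒ (a)^a^a

S ⇒ S^G   [S ::= S ^ G]
S^G ⇒ S^G^G   [S ::= S ^ G]
S^G^G ⇒ G^G^G   [S ::= G]
G^G^G ⇒ (S)^G^G   [G ::= ( S )]
(S)^G^G ⇒ (G)^G^G   [S ::= G]
(G)^G^G ⇒ (a)^G^G   [G ::= a]
(a)^G^G ⇒ (a)^a^G   [G ::= a]
(a)^a^G ⇒ (a)^a^a   [G ::= a]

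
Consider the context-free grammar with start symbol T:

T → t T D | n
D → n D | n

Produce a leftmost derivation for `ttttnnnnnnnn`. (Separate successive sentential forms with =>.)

T => tTD => ttTDD => tttTDDD => ttttTDDDD => ttttnDDDD => ttttnnDDD => ttttnnnDD => ttttnnnnDD => ttttnnnnnDD => ttttnnnnnnD => ttttnnnnnnnD => ttttnnnnnnnn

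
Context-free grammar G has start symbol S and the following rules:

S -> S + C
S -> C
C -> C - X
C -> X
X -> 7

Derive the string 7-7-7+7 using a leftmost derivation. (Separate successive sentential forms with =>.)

S => S+C   [S -> S + C]
S+C => C+C   [S -> C]
C+C => C-X+C   [C -> C - X]
C-X+C => C-X-X+C   [C -> C - X]
C-X-X+C => X-X-X+C   [C -> X]
X-X-X+C => 7-X-X+C   [X -> 7]
7-X-X+C => 7-7-X+C   [X -> 7]
7-7-X+C => 7-7-7+C   [X -> 7]
7-7-7+C => 7-7-7+X   [C -> X]
7-7-7+X => 7-7-7+7   [X -> 7]

S=>S+C=>C+C=>C-X+C=>C-X-X+C=>X-X-X+C=>7-X-X+C=>7-7-X+C=>7-7-7+C=>7-7-7+X=>7-7-7+7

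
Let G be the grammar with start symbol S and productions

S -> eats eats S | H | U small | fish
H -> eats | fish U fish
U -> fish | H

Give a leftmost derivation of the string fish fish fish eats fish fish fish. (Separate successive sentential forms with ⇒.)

S ⇒ H   [S -> H]
H ⇒ fish U fish   [H -> fish U fish]
fish U fish ⇒ fish H fish   [U -> H]
fish H fish ⇒ fish fish U fish fish   [H -> fish U fish]
fish fish U fish fish ⇒ fish fish H fish fish   [U -> H]
fish fish H fish fish ⇒ fish fish fish U fish fish fish   [H -> fish U fish]
fish fish fish U fish fish fish ⇒ fish fish fish H fish fish fish   [U -> H]
fish fish fish H fish fish fish ⇒ fish fish fish eats fish fish fish   [H -> eats]

S ⇒ H ⇒ fish U fish ⇒ fish H fish ⇒ fish fish U fish fish ⇒ fish fish H fish fish ⇒ fish fish fish U fish fish fish ⇒ fish fish fish H fish fish fish ⇒ fish fish fish eats fish fish fish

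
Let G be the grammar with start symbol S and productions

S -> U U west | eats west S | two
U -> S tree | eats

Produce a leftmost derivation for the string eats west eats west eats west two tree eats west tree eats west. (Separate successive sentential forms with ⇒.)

S ⇒ U U west ⇒ S tree U west ⇒ eats west S tree U west ⇒ eats west U U west tree U west ⇒ eats west S tree U west tree U west ⇒ eats west eats west S tree U west tree U west ⇒ eats west eats west eats west S tree U west tree U west ⇒ eats west eats west eats west two tree U west tree U west ⇒ eats west eats west eats west two tree eats west tree U west ⇒ eats west eats west eats west two tree eats west tree eats west

S ⇒ U U west   [S -> U U west]
U U west ⇒ S tree U west   [U -> S tree]
S tree U west ⇒ eats west S tree U west   [S -> eats west S]
eats west S tree U west ⇒ eats west U U west tree U west   [S -> U U west]
eats west U U west tree U west ⇒ eats west S tree U west tree U west   [U -> S tree]
eats west S tree U west tree U west ⇒ eats west eats west S tree U west tree U west   [S -> eats west S]
eats west eats west S tree U west tree U west ⇒ eats west eats west eats west S tree U west tree U west   [S -> eats west S]
eats west eats west eats west S tree U west tree U west ⇒ eats west eats west eats west two tree U west tree U west   [S -> two]
eats west eats west eats west two tree U west tree U west ⇒ eats west eats west eats west two tree eats west tree U west   [U -> eats]
eats west eats west eats west two tree eats west tree U west ⇒ eats west eats west eats west two tree eats west tree eats west   [U -> eats]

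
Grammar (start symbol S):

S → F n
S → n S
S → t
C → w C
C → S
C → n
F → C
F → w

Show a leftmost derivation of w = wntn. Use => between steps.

S => Fn   [S → F n]
Fn => Cn   [F → C]
Cn => wCn   [C → w C]
wCn => wSn   [C → S]
wSn => wnSn   [S → n S]
wnSn => wntn   [S → t]

S => Fn => Cn => wCn => wSn => wnSn => wntn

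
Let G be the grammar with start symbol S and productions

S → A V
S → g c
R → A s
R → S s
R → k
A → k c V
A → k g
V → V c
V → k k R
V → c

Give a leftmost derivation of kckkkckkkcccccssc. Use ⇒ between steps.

S ⇒ AV   [S → A V]
AV ⇒ kcVV   [A → k c V]
kcVV ⇒ kckkRV   [V → k k R]
kckkRV ⇒ kckkAsV   [R → A s]
kckkAsV ⇒ kckkkcVsV   [A → k c V]
kckkkcVsV ⇒ kckkkckkRsV   [V → k k R]
kckkkckkRsV ⇒ kckkkckkSssV   [R → S s]
kckkkckkSssV ⇒ kckkkckkAVssV   [S → A V]
kckkkckkAVssV ⇒ kckkkckkkcVVssV   [A → k c V]
kckkkckkkcVVssV ⇒ kckkkckkkcVcVssV   [V → V c]
kckkkckkkcVcVssV ⇒ kckkkckkkcVccVssV   [V → V c]
kckkkckkkcVccVssV ⇒ kckkkckkkccccVssV   [V → c]
kckkkckkkccccVssV ⇒ kckkkckkkcccccssV   [V → c]
kckkkckkkcccccssV ⇒ kckkkckkkcccccssc   [V → c]

S ⇒ AV ⇒ kcVV ⇒ kckkRV ⇒ kckkAsV ⇒ kckkkcVsV ⇒ kckkkckkRsV ⇒ kckkkckkSssV ⇒ kckkkckkAVssV ⇒ kckkkckkkcVVssV ⇒ kckkkckkkcVcVssV ⇒ kckkkckkkcVccVssV ⇒ kckkkckkkccccVssV ⇒ kckkkckkkcccccssV ⇒ kckkkckkkcccccssc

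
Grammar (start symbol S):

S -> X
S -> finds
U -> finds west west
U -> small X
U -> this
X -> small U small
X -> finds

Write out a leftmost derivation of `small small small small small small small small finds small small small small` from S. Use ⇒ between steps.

S ⇒ X ⇒ small U small ⇒ small small X small ⇒ small small small U small small ⇒ small small small small X small small ⇒ small small small small small U small small small ⇒ small small small small small small X small small small ⇒ small small small small small small small U small small small small ⇒ small small small small small small small small X small small small small ⇒ small small small small small small small small finds small small small small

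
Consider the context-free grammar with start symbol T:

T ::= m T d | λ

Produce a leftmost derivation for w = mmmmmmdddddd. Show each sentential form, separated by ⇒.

T ⇒ mTd ⇒ mmTdd ⇒ mmmTddd ⇒ mmmmTdddd ⇒ mmmmmTddddd ⇒ mmmmmmTdddddd ⇒ mmmmmmdddddd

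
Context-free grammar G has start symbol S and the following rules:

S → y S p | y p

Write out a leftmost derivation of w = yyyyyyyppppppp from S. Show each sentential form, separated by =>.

S => ySp => yySpp => yyySppp => yyyySpppp => yyyyySppppp => yyyyyySpppppp => yyyyyyyppppppp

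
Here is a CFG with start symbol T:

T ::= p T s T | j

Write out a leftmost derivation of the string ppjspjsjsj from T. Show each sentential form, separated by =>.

T => pTsT => ppTsTsT => ppjsTsT => ppjspTsTsT => ppjspjsTsT => ppjspjsjsT => ppjspjsjsj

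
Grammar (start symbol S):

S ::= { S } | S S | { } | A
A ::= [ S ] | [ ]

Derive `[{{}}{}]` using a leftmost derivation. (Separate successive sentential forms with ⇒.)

S ⇒ A ⇒ [S] ⇒ [SS] ⇒ [{S}S] ⇒ [{{}}S] ⇒ [{{}}{}]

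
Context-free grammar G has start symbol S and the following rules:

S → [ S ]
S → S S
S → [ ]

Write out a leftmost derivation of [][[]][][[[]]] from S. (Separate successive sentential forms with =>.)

S => SS => SSS => []SS => []SSS => [][S]SS => [][[]]SS => [][[]][]S => [][[]][][S] => [][[]][][[S]] => [][[]][][[[]]]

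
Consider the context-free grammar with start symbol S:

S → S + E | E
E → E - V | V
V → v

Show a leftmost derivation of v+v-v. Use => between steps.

S => S+E => E+E => V+E => v+E => v+E-V => v+V-V => v+v-V => v+v-v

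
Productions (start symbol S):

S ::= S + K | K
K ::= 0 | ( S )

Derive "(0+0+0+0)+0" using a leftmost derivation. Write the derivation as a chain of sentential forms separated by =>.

S => S+K => K+K => (S)+K => (S+K)+K => (S+K+K)+K => (S+K+K+K)+K => (K+K+K+K)+K => (0+K+K+K)+K => (0+0+K+K)+K => (0+0+0+K)+K => (0+0+0+0)+K => (0+0+0+0)+0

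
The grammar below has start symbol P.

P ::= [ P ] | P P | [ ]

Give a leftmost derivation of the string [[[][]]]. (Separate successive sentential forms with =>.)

P => [P]   [P ::= [ P ]]
[P] => [[P]]   [P ::= [ P ]]
[[P]] => [[PP]]   [P ::= P P]
[[PP]] => [[[]P]]   [P ::= [ ]]
[[[]P]] => [[[][]]]   [P ::= [ ]]

P=>[P]=>[[P]]=>[[PP]]=>[[[]P]]=>[[[][]]]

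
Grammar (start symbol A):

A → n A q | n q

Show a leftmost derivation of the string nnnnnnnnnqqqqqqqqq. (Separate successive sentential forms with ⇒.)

A ⇒ nAq   [A → n A q]
nAq ⇒ nnAqq   [A → n A q]
nnAqq ⇒ nnnAqqq   [A → n A q]
nnnAqqq ⇒ nnnnAqqqq   [A → n A q]
nnnnAqqqq ⇒ nnnnnAqqqqq   [A → n A q]
nnnnnAqqqqq ⇒ nnnnnnAqqqqqq   [A → n A q]
nnnnnnAqqqqqq ⇒ nnnnnnnAqqqqqqq   [A → n A q]
nnnnnnnAqqqqqqq ⇒ nnnnnnnnAqqqqqqqq   [A → n A q]
nnnnnnnnAqqqqqqqq ⇒ nnnnnnnnnqqqqqqqqq   [A → n q]

A ⇒ nAq ⇒ nnAqq ⇒ nnnAqqq ⇒ nnnnAqqqq ⇒ nnnnnAqqqqq ⇒ nnnnnnAqqqqqq ⇒ nnnnnnnAqqqqqqq ⇒ nnnnnnnnAqqqqqqqq ⇒ nnnnnnnnnqqqqqqqqq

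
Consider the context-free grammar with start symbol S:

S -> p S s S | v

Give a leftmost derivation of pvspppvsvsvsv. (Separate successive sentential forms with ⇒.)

S ⇒ pSsS ⇒ pvsS ⇒ pvspSsS ⇒ pvsppSsSsS ⇒ pvspppSsSsSsS ⇒ pvspppvsSsSsS ⇒ pvspppvsvsSsS ⇒ pvspppvsvsvsS ⇒ pvspppvsvsvsv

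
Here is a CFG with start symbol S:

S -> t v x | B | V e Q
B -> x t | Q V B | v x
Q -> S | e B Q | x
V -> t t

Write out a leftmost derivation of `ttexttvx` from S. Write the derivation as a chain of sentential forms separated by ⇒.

S ⇒ VeQ   [S -> V e Q]
VeQ ⇒ tteQ   [V -> t t]
tteQ ⇒ tteS   [Q -> S]
tteS ⇒ tteB   [S -> B]
tteB ⇒ tteQVB   [B -> Q V B]
tteQVB ⇒ ttexVB   [Q -> x]
ttexVB ⇒ ttexttB   [V -> t t]
ttexttB ⇒ ttexttvx   [B -> v x]

S⇒VeQ⇒tteQ⇒tteS⇒tteB⇒tteQVB⇒ttexVB⇒ttexttB⇒ttexttvx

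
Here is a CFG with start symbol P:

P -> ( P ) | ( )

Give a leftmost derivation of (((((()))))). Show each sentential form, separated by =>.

P=>(P)=>((P))=>(((P)))=>((((P))))=>(((((P)))))=>(((((())))))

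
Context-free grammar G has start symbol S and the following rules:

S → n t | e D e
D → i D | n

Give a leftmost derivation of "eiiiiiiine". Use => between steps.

S => eDe => eiDe => eiiDe => eiiiDe => eiiiiDe => eiiiiiDe => eiiiiiiDe => eiiiiiiiDe => eiiiiiiine

S => eDe   [S → e D e]
eDe => eiDe   [D → i D]
eiDe => eiiDe   [D → i D]
eiiDe => eiiiDe   [D → i D]
eiiiDe => eiiiiDe   [D → i D]
eiiiiDe => eiiiiiDe   [D → i D]
eiiiiiDe => eiiiiiiDe   [D → i D]
eiiiiiiDe => eiiiiiiiDe   [D → i D]
eiiiiiiiDe => eiiiiiiine   [D → n]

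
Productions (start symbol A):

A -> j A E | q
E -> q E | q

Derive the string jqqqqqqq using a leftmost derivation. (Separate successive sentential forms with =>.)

A=>jAE=>jqE=>jqqE=>jqqqE=>jqqqqE=>jqqqqqE=>jqqqqqqE=>jqqqqqqq

A => jAE   [A -> j A E]
jAE => jqE   [A -> q]
jqE => jqqE   [E -> q E]
jqqE => jqqqE   [E -> q E]
jqqqE => jqqqqE   [E -> q E]
jqqqqE => jqqqqqE   [E -> q E]
jqqqqqE => jqqqqqqE   [E -> q E]
jqqqqqqE => jqqqqqqq   [E -> q]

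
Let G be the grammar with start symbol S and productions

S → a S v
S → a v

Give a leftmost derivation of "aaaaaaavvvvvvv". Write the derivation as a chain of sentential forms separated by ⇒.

S ⇒ aSv   [S → a S v]
aSv ⇒ aaSvv   [S → a S v]
aaSvv ⇒ aaaSvvv   [S → a S v]
aaaSvvv ⇒ aaaaSvvvv   [S → a S v]
aaaaSvvvv ⇒ aaaaaSvvvvv   [S → a S v]
aaaaaSvvvvv ⇒ aaaaaaSvvvvvv   [S → a S v]
aaaaaaSvvvvvv ⇒ aaaaaaavvvvvvv   [S → a v]

S ⇒ aSv ⇒ aaSvv ⇒ aaaSvvv ⇒ aaaaSvvvv ⇒ aaaaaSvvvvv ⇒ aaaaaaSvvvvvv ⇒ aaaaaaavvvvvvv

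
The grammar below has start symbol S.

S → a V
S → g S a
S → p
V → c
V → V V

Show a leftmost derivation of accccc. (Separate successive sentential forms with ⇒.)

S ⇒ aV ⇒ aVV ⇒ aVVV ⇒ aVVVV ⇒ aVVVVV ⇒ acVVVV ⇒ accVVV ⇒ acccVV ⇒ accccV ⇒ accccc

S ⇒ aV   [S → a V]
aV ⇒ aVV   [V → V V]
aVV ⇒ aVVV   [V → V V]
aVVV ⇒ aVVVV   [V → V V]
aVVVV ⇒ aVVVVV   [V → V V]
aVVVVV ⇒ acVVVV   [V → c]
acVVVV ⇒ accVVV   [V → c]
accVVV ⇒ acccVV   [V → c]
acccVV ⇒ accccV   [V → c]
accccV ⇒ accccc   [V → c]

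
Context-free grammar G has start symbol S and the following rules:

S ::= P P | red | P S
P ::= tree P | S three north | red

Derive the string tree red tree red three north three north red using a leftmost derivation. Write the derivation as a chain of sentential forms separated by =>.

S => P S => S three north S => P P three north S => tree P P three north S => tree red P three north S => tree red tree P three north S => tree red tree S three north three north S => tree red tree red three north three north S => tree red tree red three north three north red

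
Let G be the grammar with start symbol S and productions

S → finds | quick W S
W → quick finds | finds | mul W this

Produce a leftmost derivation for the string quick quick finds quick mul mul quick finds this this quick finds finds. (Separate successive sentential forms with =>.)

S => quick W S => quick quick finds S => quick quick finds quick W S => quick quick finds quick mul W this S => quick quick finds quick mul mul W this this S => quick quick finds quick mul mul quick finds this this S => quick quick finds quick mul mul quick finds this this quick W S => quick quick finds quick mul mul quick finds this this quick finds S => quick quick finds quick mul mul quick finds this this quick finds finds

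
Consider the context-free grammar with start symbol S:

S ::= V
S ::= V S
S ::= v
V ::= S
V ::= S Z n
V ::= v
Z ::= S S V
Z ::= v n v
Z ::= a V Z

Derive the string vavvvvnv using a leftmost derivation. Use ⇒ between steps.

S ⇒ VS   [S ::= V S]
VS ⇒ SZnS   [V ::= S Z n]
SZnS ⇒ vZnS   [S ::= v]
vZnS ⇒ vaVZnS   [Z ::= a V Z]
vaVZnS ⇒ vavZnS   [V ::= v]
vavZnS ⇒ vavSSVnS   [Z ::= S S V]
vavSSVnS ⇒ vavvSVnS   [S ::= v]
vavvSVnS ⇒ vavvvVnS   [S ::= v]
vavvvVnS ⇒ vavvvvnS   [V ::= v]
vavvvvnS ⇒ vavvvvnv   [S ::= v]

S ⇒ VS ⇒ SZnS ⇒ vZnS ⇒ vaVZnS ⇒ vavZnS ⇒ vavSSVnS ⇒ vavvSVnS ⇒ vavvvVnS ⇒ vavvvvnS ⇒ vavvvvnv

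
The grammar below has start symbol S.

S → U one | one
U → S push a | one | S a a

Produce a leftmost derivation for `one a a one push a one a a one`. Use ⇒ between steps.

S ⇒ U one   [S → U one]
U one ⇒ S a a one   [U → S a a]
S a a one ⇒ U one a a one   [S → U one]
U one a a one ⇒ S push a one a a one   [U → S push a]
S push a one a a one ⇒ U one push a one a a one   [S → U one]
U one push a one a a one ⇒ S a a one push a one a a one   [U → S a a]
S a a one push a one a a one ⇒ one a a one push a one a a one   [S → one]

S ⇒ U one ⇒ S a a one ⇒ U one a a one ⇒ S push a one a a one ⇒ U one push a one a a one ⇒ S a a one push a one a a one ⇒ one a a one push a one a a one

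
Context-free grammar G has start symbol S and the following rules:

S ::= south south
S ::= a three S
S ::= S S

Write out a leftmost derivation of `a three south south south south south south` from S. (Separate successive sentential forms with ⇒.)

S ⇒ S S ⇒ S S S ⇒ a three S S S ⇒ a three south south S S ⇒ a three south south south south S ⇒ a three south south south south south south

S ⇒ S S   [S ::= S S]
S S ⇒ S S S   [S ::= S S]
S S S ⇒ a three S S S   [S ::= a three S]
a three S S S ⇒ a three south south S S   [S ::= south south]
a three south south S S ⇒ a three south south south south S   [S ::= south south]
a three south south south south S ⇒ a three south south south south south south   [S ::= south south]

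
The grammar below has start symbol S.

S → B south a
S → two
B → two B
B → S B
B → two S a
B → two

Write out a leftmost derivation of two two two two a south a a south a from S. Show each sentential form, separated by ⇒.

S ⇒ B south a ⇒ S B south a ⇒ two B south a ⇒ two two S a south a ⇒ two two B south a a south a ⇒ two two two S a south a a south a ⇒ two two two two a south a a south a

S ⇒ B south a   [S → B south a]
B south a ⇒ S B south a   [B → S B]
S B south a ⇒ two B south a   [S → two]
two B south a ⇒ two two S a south a   [B → two S a]
two two S a south a ⇒ two two B south a a south a   [S → B south a]
two two B south a a south a ⇒ two two two S a south a a south a   [B → two S a]
two two two S a south a a south a ⇒ two two two two a south a a south a   [S → two]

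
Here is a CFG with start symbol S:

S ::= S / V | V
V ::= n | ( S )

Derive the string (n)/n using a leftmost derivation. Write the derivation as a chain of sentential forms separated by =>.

S => S/V   [S ::= S / V]
S/V => V/V   [S ::= V]
V/V => (S)/V   [V ::= ( S )]
(S)/V => (V)/V   [S ::= V]
(V)/V => (n)/V   [V ::= n]
(n)/V => (n)/n   [V ::= n]

S => S/V => V/V => (S)/V => (V)/V => (n)/V => (n)/n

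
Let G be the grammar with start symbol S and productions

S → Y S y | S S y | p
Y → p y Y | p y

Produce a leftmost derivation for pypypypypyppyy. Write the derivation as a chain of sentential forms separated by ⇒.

S⇒YSy⇒pyYSy⇒pypyYSy⇒pypypyYSy⇒pypypypyYSy⇒pypypypypySy⇒pypypypypySSyy⇒pypypypypypSyy⇒pypypypypyppyy

S ⇒ YSy   [S → Y S y]
YSy ⇒ pyYSy   [Y → p y Y]
pyYSy ⇒ pypyYSy   [Y → p y Y]
pypyYSy ⇒ pypypyYSy   [Y → p y Y]
pypypyYSy ⇒ pypypypyYSy   [Y → p y Y]
pypypypyYSy ⇒ pypypypypySy   [Y → p y]
pypypypypySy ⇒ pypypypypySSyy   [S → S S y]
pypypypypySSyy ⇒ pypypypypypSyy   [S → p]
pypypypypypSyy ⇒ pypypypypyppyy   [S → p]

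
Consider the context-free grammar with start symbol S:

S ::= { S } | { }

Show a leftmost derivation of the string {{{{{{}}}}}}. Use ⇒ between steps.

S ⇒ {S} ⇒ {{S}} ⇒ {{{S}}} ⇒ {{{{S}}}} ⇒ {{{{{S}}}}} ⇒ {{{{{{}}}}}}

S ⇒ {S}   [S ::= { S }]
{S} ⇒ {{S}}   [S ::= { S }]
{{S}} ⇒ {{{S}}}   [S ::= { S }]
{{{S}}} ⇒ {{{{S}}}}   [S ::= { S }]
{{{{S}}}} ⇒ {{{{{S}}}}}   [S ::= { S }]
{{{{{S}}}}} ⇒ {{{{{{}}}}}}   [S ::= { }]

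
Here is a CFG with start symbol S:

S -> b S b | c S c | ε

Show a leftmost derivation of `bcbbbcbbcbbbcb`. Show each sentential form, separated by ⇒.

S⇒bSb⇒bcScb⇒bcbSbcb⇒bcbbSbbcb⇒bcbbbSbbbcb⇒bcbbbcScbbbcb⇒bcbbbcbSbcbbbcb⇒bcbbbcbbcbbbcb

S ⇒ bSb   [S -> b S b]
bSb ⇒ bcScb   [S -> c S c]
bcScb ⇒ bcbSbcb   [S -> b S b]
bcbSbcb ⇒ bcbbSbbcb   [S -> b S b]
bcbbSbbcb ⇒ bcbbbSbbbcb   [S -> b S b]
bcbbbSbbbcb ⇒ bcbbbcScbbbcb   [S -> c S c]
bcbbbcScbbbcb ⇒ bcbbbcbSbcbbbcb   [S -> b S b]
bcbbbcbSbcbbbcb ⇒ bcbbbcbbcbbbcb   [S -> ε]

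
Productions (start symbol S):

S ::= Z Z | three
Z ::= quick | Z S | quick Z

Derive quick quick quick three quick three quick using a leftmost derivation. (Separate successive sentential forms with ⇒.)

S ⇒ Z Z   [S ::= Z Z]
Z Z ⇒ Z S Z   [Z ::= Z S]
Z S Z ⇒ quick Z S Z   [Z ::= quick Z]
quick Z S Z ⇒ quick Z S S Z   [Z ::= Z S]
quick Z S S Z ⇒ quick quick S S Z   [Z ::= quick]
quick quick S S Z ⇒ quick quick Z Z S Z   [S ::= Z Z]
quick quick Z Z S Z ⇒ quick quick Z S Z S Z   [Z ::= Z S]
quick quick Z S Z S Z ⇒ quick quick quick S Z S Z   [Z ::= quick]
quick quick quick S Z S Z ⇒ quick quick quick three Z S Z   [S ::= three]
quick quick quick three Z S Z ⇒ quick quick quick three quick S Z   [Z ::= quick]
quick quick quick three quick S Z ⇒ quick quick quick three quick three Z   [S ::= three]
quick quick quick three quick three Z ⇒ quick quick quick three quick three quick   [Z ::= quick]

S ⇒ Z Z ⇒ Z S Z ⇒ quick Z S Z ⇒ quick Z S S Z ⇒ quick quick S S Z ⇒ quick quick Z Z S Z ⇒ quick quick Z S Z S Z ⇒ quick quick quick S Z S Z ⇒ quick quick quick three Z S Z ⇒ quick quick quick three quick S Z ⇒ quick quick quick three quick three Z ⇒ quick quick quick three quick three quick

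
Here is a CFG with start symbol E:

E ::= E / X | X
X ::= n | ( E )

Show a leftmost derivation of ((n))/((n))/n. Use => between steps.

E => E/X => E/X/X => X/X/X => (E)/X/X => (X)/X/X => ((E))/X/X => ((X))/X/X => ((n))/X/X => ((n))/(E)/X => ((n))/(X)/X => ((n))/((E))/X => ((n))/((X))/X => ((n))/((n))/X => ((n))/((n))/n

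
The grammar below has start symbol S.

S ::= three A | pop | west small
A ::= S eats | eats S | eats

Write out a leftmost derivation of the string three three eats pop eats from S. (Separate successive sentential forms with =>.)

S => three A => three S eats => three three A eats => three three eats S eats => three three eats pop eats

S => three A   [S ::= three A]
three A => three S eats   [A ::= S eats]
three S eats => three three A eats   [S ::= three A]
three three A eats => three three eats S eats   [A ::= eats S]
three three eats S eats => three three eats pop eats   [S ::= pop]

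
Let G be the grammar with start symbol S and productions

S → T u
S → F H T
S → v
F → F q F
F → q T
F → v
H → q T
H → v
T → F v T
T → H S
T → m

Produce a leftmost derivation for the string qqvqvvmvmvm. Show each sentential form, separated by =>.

S => FHT => qTHT => qFvTHT => qqTvTHT => qqFvTvTHT => qqFqFvTvTHT => qqvqFvTvTHT => qqvqvvTvTHT => qqvqvvmvTHT => qqvqvvmvmHT => qqvqvvmvmvT => qqvqvvmvmvm

S => FHT   [S → F H T]
FHT => qTHT   [F → q T]
qTHT => qFvTHT   [T → F v T]
qFvTHT => qqTvTHT   [F → q T]
qqTvTHT => qqFvTvTHT   [T → F v T]
qqFvTvTHT => qqFqFvTvTHT   [F → F q F]
qqFqFvTvTHT => qqvqFvTvTHT   [F → v]
qqvqFvTvTHT => qqvqvvTvTHT   [F → v]
qqvqvvTvTHT => qqvqvvmvTHT   [T → m]
qqvqvvmvTHT => qqvqvvmvmHT   [T → m]
qqvqvvmvmHT => qqvqvvmvmvT   [H → v]
qqvqvvmvmvT => qqvqvvmvmvm   [T → m]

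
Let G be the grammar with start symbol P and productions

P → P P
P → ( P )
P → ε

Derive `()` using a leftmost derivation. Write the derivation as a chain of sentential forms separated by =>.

P => PP   [P → P P]
PP => PPP   [P → P P]
PPP => (P)PP   [P → ( P )]
(P)PP => ()PP   [P → ε]
()PP => ()P   [P → ε]
()P => ()   [P → ε]

P=>PP=>PPP=>(P)PP=>()PP=>()P=>()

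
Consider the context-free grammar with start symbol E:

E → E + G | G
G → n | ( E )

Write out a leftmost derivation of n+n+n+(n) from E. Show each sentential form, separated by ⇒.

E ⇒ E+G ⇒ E+G+G ⇒ E+G+G+G ⇒ G+G+G+G ⇒ n+G+G+G ⇒ n+n+G+G ⇒ n+n+n+G ⇒ n+n+n+(E) ⇒ n+n+n+(G) ⇒ n+n+n+(n)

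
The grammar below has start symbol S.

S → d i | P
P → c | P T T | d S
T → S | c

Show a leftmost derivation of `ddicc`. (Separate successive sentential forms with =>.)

S=>P=>PTT=>dSTT=>ddiTT=>ddicT=>ddicc

S => P   [S → P]
P => PTT   [P → P T T]
PTT => dSTT   [P → d S]
dSTT => ddiTT   [S → d i]
ddiTT => ddicT   [T → c]
ddicT => ddicc   [T → c]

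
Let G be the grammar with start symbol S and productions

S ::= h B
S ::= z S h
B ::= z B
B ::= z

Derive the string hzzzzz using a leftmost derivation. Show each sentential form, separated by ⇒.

S⇒hB⇒hzB⇒hzzB⇒hzzzB⇒hzzzzB⇒hzzzzz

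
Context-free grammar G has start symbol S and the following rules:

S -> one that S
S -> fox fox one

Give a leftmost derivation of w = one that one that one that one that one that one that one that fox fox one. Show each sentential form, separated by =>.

S => one that S => one that one that S => one that one that one that S => one that one that one that one that S => one that one that one that one that one that S => one that one that one that one that one that one that S => one that one that one that one that one that one that one that S => one that one that one that one that one that one that one that fox fox one

S => one that S   [S -> one that S]
one that S => one that one that S   [S -> one that S]
one that one that S => one that one that one that S   [S -> one that S]
one that one that one that S => one that one that one that one that S   [S -> one that S]
one that one that one that one that S => one that one that one that one that one that S   [S -> one that S]
one that one that one that one that one that S => one that one that one that one that one that one that S   [S -> one that S]
one that one that one that one that one that one that S => one that one that one that one that one that one that one that S   [S -> one that S]
one that one that one that one that one that one that one that S => one that one that one that one that one that one that one that fox fox one   [S -> fox fox one]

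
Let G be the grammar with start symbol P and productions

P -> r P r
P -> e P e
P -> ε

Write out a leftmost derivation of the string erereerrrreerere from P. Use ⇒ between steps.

P⇒ePe⇒erPre⇒erePere⇒ererPrere⇒ererePerere⇒erereePeerere⇒erereerPreerere⇒erereerrPrreerere⇒erereerrrreerere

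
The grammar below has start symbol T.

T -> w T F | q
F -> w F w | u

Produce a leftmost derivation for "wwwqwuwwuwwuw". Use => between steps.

T => wTF => wwTFF => wwwTFFF => wwwqFFF => wwwqwFwFF => wwwqwuwFF => wwwqwuwwFwF => wwwqwuwwuwF => wwwqwuwwuwwFw => wwwqwuwwuwwuw

T => wTF   [T -> w T F]
wTF => wwTFF   [T -> w T F]
wwTFF => wwwTFFF   [T -> w T F]
wwwTFFF => wwwqFFF   [T -> q]
wwwqFFF => wwwqwFwFF   [F -> w F w]
wwwqwFwFF => wwwqwuwFF   [F -> u]
wwwqwuwFF => wwwqwuwwFwF   [F -> w F w]
wwwqwuwwFwF => wwwqwuwwuwF   [F -> u]
wwwqwuwwuwF => wwwqwuwwuwwFw   [F -> w F w]
wwwqwuwwuwwFw => wwwqwuwwuwwuw   [F -> u]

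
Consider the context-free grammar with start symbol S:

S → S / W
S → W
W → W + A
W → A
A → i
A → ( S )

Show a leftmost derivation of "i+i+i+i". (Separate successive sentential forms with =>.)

S => W   [S → W]
W => W+A   [W → W + A]
W+A => W+A+A   [W → W + A]
W+A+A => W+A+A+A   [W → W + A]
W+A+A+A => A+A+A+A   [W → A]
A+A+A+A => i+A+A+A   [A → i]
i+A+A+A => i+i+A+A   [A → i]
i+i+A+A => i+i+i+A   [A → i]
i+i+i+A => i+i+i+i   [A → i]

S=>W=>W+A=>W+A+A=>W+A+A+A=>A+A+A+A=>i+A+A+A=>i+i+A+A=>i+i+i+A=>i+i+i+i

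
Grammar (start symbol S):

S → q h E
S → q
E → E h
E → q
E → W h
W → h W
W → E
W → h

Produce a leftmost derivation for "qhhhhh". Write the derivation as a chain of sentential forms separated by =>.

S => qhE => qhWh => qhEh => qhEhh => qhWhhh => qhhhhh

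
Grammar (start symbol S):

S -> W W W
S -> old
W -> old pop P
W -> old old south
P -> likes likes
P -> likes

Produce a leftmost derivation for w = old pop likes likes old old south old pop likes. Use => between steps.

S => W W W => old pop P W W => old pop likes likes W W => old pop likes likes old old south W => old pop likes likes old old south old pop P => old pop likes likes old old south old pop likes

S => W W W   [S -> W W W]
W W W => old pop P W W   [W -> old pop P]
old pop P W W => old pop likes likes W W   [P -> likes likes]
old pop likes likes W W => old pop likes likes old old south W   [W -> old old south]
old pop likes likes old old south W => old pop likes likes old old south old pop P   [W -> old pop P]
old pop likes likes old old south old pop P => old pop likes likes old old south old pop likes   [P -> likes]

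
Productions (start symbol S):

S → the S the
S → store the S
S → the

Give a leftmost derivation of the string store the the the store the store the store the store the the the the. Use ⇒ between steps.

S ⇒ store the S ⇒ store the the S the ⇒ store the the the S the the ⇒ store the the the store the S the the ⇒ store the the the store the store the S the the ⇒ store the the the store the store the store the S the the ⇒ store the the the store the store the store the store the S the the ⇒ store the the the store the store the store the store the the the the

S ⇒ store the S   [S → store the S]
store the S ⇒ store the the S the   [S → the S the]
store the the S the ⇒ store the the the S the the   [S → the S the]
store the the the S the the ⇒ store the the the store the S the the   [S → store the S]
store the the the store the S the the ⇒ store the the the store the store the S the the   [S → store the S]
store the the the store the store the S the the ⇒ store the the the store the store the store the S the the   [S → store the S]
store the the the store the store the store the S the the ⇒ store the the the store the store the store the store the S the the   [S → store the S]
store the the the store the store the store the store the S the the ⇒ store the the the store the store the store the store the the the the   [S → the]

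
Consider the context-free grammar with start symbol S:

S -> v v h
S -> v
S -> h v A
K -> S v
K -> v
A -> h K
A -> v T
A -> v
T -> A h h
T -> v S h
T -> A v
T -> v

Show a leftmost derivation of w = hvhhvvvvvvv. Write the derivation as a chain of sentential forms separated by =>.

S => hvA => hvhK => hvhSv => hvhhvAv => hvhhvvTv => hvhhvvAvv => hvhhvvvTvv => hvhhvvvAvvv => hvhhvvvvvvv

S => hvA   [S -> h v A]
hvA => hvhK   [A -> h K]
hvhK => hvhSv   [K -> S v]
hvhSv => hvhhvAv   [S -> h v A]
hvhhvAv => hvhhvvTv   [A -> v T]
hvhhvvTv => hvhhvvAvv   [T -> A v]
hvhhvvAvv => hvhhvvvTvv   [A -> v T]
hvhhvvvTvv => hvhhvvvAvvv   [T -> A v]
hvhhvvvAvvv => hvhhvvvvvvv   [A -> v]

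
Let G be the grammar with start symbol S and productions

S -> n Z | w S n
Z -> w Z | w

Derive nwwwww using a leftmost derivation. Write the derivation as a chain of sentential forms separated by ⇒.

S ⇒ nZ ⇒ nwZ ⇒ nwwZ ⇒ nwwwZ ⇒ nwwwwZ ⇒ nwwwww

S ⇒ nZ   [S -> n Z]
nZ ⇒ nwZ   [Z -> w Z]
nwZ ⇒ nwwZ   [Z -> w Z]
nwwZ ⇒ nwwwZ   [Z -> w Z]
nwwwZ ⇒ nwwwwZ   [Z -> w Z]
nwwwwZ ⇒ nwwwww   [Z -> w]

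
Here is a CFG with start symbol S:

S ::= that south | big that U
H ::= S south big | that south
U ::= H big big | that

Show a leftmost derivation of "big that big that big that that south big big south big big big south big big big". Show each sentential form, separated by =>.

S => big that U   [S ::= big that U]
big that U => big that H big big   [U ::= H big big]
big that H big big => big that S south big big big   [H ::= S south big]
big that S south big big big => big that big that U south big big big   [S ::= big that U]
big that big that U south big big big => big that big that H big big south big big big   [U ::= H big big]
big that big that H big big south big big big => big that big that S south big big big south big big big   [H ::= S south big]
big that big that S south big big big south big big big => big that big that big that U south big big big south big big big   [S ::= big that U]
big that big that big that U south big big big south big big big => big that big that big that H big big south big big big south big big big   [U ::= H big big]
big that big that big that H big big south big big big south big big big => big that big that big that that south big big south big big big south big big big   [H ::= that south]

S => big that U => big that H big big => big that S south big big big => big that big that U south big big big => big that big that H big big south big big big => big that big that S south big big big south big big big => big that big that big that U south big big big south big big big => big that big that big that H big big south big big big south big big big => big that big that big that that south big big south big big big south big big big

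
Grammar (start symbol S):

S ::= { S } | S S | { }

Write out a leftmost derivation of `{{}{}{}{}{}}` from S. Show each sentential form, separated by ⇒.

S ⇒ {S} ⇒ {SS} ⇒ {SSS} ⇒ {SSSS} ⇒ {SSSSS} ⇒ {{}SSSS} ⇒ {{}{}SSS} ⇒ {{}{}{}SS} ⇒ {{}{}{}{}S} ⇒ {{}{}{}{}{}}

S ⇒ {S}   [S ::= { S }]
{S} ⇒ {SS}   [S ::= S S]
{SS} ⇒ {SSS}   [S ::= S S]
{SSS} ⇒ {SSSS}   [S ::= S S]
{SSSS} ⇒ {SSSSS}   [S ::= S S]
{SSSSS} ⇒ {{}SSSS}   [S ::= { }]
{{}SSSS} ⇒ {{}{}SSS}   [S ::= { }]
{{}{}SSS} ⇒ {{}{}{}SS}   [S ::= { }]
{{}{}{}SS} ⇒ {{}{}{}{}S}   [S ::= { }]
{{}{}{}{}S} ⇒ {{}{}{}{}{}}   [S ::= { }]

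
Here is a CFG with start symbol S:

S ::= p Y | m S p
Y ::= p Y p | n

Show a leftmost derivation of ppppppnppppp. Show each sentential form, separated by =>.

S => pY => ppYp => pppYpp => ppppYppp => pppppYpppp => ppppppYppppp => ppppppnppppp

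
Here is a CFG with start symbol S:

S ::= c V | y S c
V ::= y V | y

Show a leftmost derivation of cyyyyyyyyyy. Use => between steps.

S=>cV=>cyV=>cyyV=>cyyyV=>cyyyyV=>cyyyyyV=>cyyyyyyV=>cyyyyyyyV=>cyyyyyyyyV=>cyyyyyyyyyV=>cyyyyyyyyyy

S => cV   [S ::= c V]
cV => cyV   [V ::= y V]
cyV => cyyV   [V ::= y V]
cyyV => cyyyV   [V ::= y V]
cyyyV => cyyyyV   [V ::= y V]
cyyyyV => cyyyyyV   [V ::= y V]
cyyyyyV => cyyyyyyV   [V ::= y V]
cyyyyyyV => cyyyyyyyV   [V ::= y V]
cyyyyyyyV => cyyyyyyyyV   [V ::= y V]
cyyyyyyyyV => cyyyyyyyyyV   [V ::= y V]
cyyyyyyyyyV => cyyyyyyyyyy   [V ::= y]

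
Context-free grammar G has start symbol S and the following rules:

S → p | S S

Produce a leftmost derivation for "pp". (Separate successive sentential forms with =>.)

S => SS   [S → S S]
SS => pS   [S → p]
pS => pp   [S → p]

S => SS => pS => pp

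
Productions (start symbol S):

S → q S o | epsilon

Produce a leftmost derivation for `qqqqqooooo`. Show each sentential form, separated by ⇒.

S ⇒ qSo ⇒ qqSoo ⇒ qqqSooo ⇒ qqqqSoooo ⇒ qqqqqSooooo ⇒ qqqqqooooo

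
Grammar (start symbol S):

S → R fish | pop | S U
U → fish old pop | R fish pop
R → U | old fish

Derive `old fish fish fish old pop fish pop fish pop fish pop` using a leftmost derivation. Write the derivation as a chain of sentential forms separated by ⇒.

S ⇒ S U ⇒ R fish U ⇒ old fish fish U ⇒ old fish fish R fish pop ⇒ old fish fish U fish pop ⇒ old fish fish R fish pop fish pop ⇒ old fish fish U fish pop fish pop ⇒ old fish fish R fish pop fish pop fish pop ⇒ old fish fish U fish pop fish pop fish pop ⇒ old fish fish fish old pop fish pop fish pop fish pop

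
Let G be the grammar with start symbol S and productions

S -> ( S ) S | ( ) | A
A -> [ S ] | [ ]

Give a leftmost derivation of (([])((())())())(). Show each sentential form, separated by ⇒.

S ⇒ (S)S   [S -> ( S ) S]
(S)S ⇒ ((S)S)S   [S -> ( S ) S]
((S)S)S ⇒ ((A)S)S   [S -> A]
((A)S)S ⇒ (([])S)S   [A -> [ ]]
(([])S)S ⇒ (([])(S)S)S   [S -> ( S ) S]
(([])(S)S)S ⇒ (([])((S)S)S)S   [S -> ( S ) S]
(([])((S)S)S)S ⇒ (([])((())S)S)S   [S -> ( )]
(([])((())S)S)S ⇒ (([])((())())S)S   [S -> ( )]
(([])((())())S)S ⇒ (([])((())())())S   [S -> ( )]
(([])((())())())S ⇒ (([])((())())())()   [S -> ( )]

S ⇒ (S)S ⇒ ((S)S)S ⇒ ((A)S)S ⇒ (([])S)S ⇒ (([])(S)S)S ⇒ (([])((S)S)S)S ⇒ (([])((())S)S)S ⇒ (([])((())())S)S ⇒ (([])((())())())S ⇒ (([])((())())())()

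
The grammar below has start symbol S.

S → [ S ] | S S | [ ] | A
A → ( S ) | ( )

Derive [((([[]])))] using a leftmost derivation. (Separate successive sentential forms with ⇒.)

S ⇒ [S] ⇒ [A] ⇒ [(S)] ⇒ [(A)] ⇒ [((S))] ⇒ [((A))] ⇒ [(((S)))] ⇒ [((([S])))] ⇒ [((([[]])))]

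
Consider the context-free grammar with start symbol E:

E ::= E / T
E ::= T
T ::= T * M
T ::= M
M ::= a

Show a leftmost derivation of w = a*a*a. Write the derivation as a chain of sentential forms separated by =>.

E => T   [E ::= T]
T => T*M   [T ::= T * M]
T*M => T*M*M   [T ::= T * M]
T*M*M => M*M*M   [T ::= M]
M*M*M => a*M*M   [M ::= a]
a*M*M => a*a*M   [M ::= a]
a*a*M => a*a*a   [M ::= a]

E=>T=>T*M=>T*M*M=>M*M*M=>a*M*M=>a*a*M=>a*a*a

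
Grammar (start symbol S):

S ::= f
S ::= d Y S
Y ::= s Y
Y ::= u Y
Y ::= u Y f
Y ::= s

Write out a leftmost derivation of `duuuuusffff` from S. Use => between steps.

S => dYS => duYfS => duuYfS => duuuYffS => duuuuYffS => duuuuuYfffS => duuuuusfffS => duuuuusffff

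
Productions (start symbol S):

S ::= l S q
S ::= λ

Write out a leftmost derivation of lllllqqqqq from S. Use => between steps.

S=>lSq=>llSqq=>lllSqqq=>llllSqqqq=>lllllSqqqqq=>lllllqqqqq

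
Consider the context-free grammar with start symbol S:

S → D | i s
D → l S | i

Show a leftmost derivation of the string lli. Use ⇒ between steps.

S ⇒ D   [S → D]
D ⇒ lS   [D → l S]
lS ⇒ lD   [S → D]
lD ⇒ llS   [D → l S]
llS ⇒ llD   [S → D]
llD ⇒ lli   [D → i]

S⇒D⇒lS⇒lD⇒llS⇒llD⇒lli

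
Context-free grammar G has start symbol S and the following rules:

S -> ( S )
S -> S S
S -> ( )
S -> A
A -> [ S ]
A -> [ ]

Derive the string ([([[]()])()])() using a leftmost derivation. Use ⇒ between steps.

S ⇒ SS ⇒ (S)S ⇒ (A)S ⇒ ([S])S ⇒ ([SS])S ⇒ ([(S)S])S ⇒ ([(A)S])S ⇒ ([([S])S])S ⇒ ([([SS])S])S ⇒ ([([AS])S])S ⇒ ([([[]S])S])S ⇒ ([([[]()])S])S ⇒ ([([[]()])()])S ⇒ ([([[]()])()])()

S ⇒ SS   [S -> S S]
SS ⇒ (S)S   [S -> ( S )]
(S)S ⇒ (A)S   [S -> A]
(A)S ⇒ ([S])S   [A -> [ S ]]
([S])S ⇒ ([SS])S   [S -> S S]
([SS])S ⇒ ([(S)S])S   [S -> ( S )]
([(S)S])S ⇒ ([(A)S])S   [S -> A]
([(A)S])S ⇒ ([([S])S])S   [A -> [ S ]]
([([S])S])S ⇒ ([([SS])S])S   [S -> S S]
([([SS])S])S ⇒ ([([AS])S])S   [S -> A]
([([AS])S])S ⇒ ([([[]S])S])S   [A -> [ ]]
([([[]S])S])S ⇒ ([([[]()])S])S   [S -> ( )]
([([[]()])S])S ⇒ ([([[]()])()])S   [S -> ( )]
([([[]()])()])S ⇒ ([([[]()])()])()   [S -> ( )]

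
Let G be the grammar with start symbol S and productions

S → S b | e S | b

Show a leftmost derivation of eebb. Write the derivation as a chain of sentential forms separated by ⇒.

S ⇒ Sb ⇒ eSb ⇒ eeSb ⇒ eebb

S ⇒ Sb   [S → S b]
Sb ⇒ eSb   [S → e S]
eSb ⇒ eeSb   [S → e S]
eeSb ⇒ eebb   [S → b]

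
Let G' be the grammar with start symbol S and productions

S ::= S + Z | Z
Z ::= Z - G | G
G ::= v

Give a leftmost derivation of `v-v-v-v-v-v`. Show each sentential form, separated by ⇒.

S⇒Z⇒Z-G⇒Z-G-G⇒Z-G-G-G⇒Z-G-G-G-G⇒Z-G-G-G-G-G⇒G-G-G-G-G-G⇒v-G-G-G-G-G⇒v-v-G-G-G-G⇒v-v-v-G-G-G⇒v-v-v-v-G-G⇒v-v-v-v-v-G⇒v-v-v-v-v-v

S ⇒ Z   [S ::= Z]
Z ⇒ Z-G   [Z ::= Z - G]
Z-G ⇒ Z-G-G   [Z ::= Z - G]
Z-G-G ⇒ Z-G-G-G   [Z ::= Z - G]
Z-G-G-G ⇒ Z-G-G-G-G   [Z ::= Z - G]
Z-G-G-G-G ⇒ Z-G-G-G-G-G   [Z ::= Z - G]
Z-G-G-G-G-G ⇒ G-G-G-G-G-G   [Z ::= G]
G-G-G-G-G-G ⇒ v-G-G-G-G-G   [G ::= v]
v-G-G-G-G-G ⇒ v-v-G-G-G-G   [G ::= v]
v-v-G-G-G-G ⇒ v-v-v-G-G-G   [G ::= v]
v-v-v-G-G-G ⇒ v-v-v-v-G-G   [G ::= v]
v-v-v-v-G-G ⇒ v-v-v-v-v-G   [G ::= v]
v-v-v-v-v-G ⇒ v-v-v-v-v-v   [G ::= v]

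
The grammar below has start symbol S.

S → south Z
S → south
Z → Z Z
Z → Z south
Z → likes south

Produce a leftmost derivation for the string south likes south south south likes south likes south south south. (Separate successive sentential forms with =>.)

S => south Z => south Z south => south Z south south => south Z Z south south => south Z Z Z south south => south Z south Z Z south south => south Z south south Z Z south south => south likes south south south Z Z south south => south likes south south south likes south Z south south => south likes south south south likes south likes south south south

S => south Z   [S → south Z]
south Z => south Z south   [Z → Z south]
south Z south => south Z south south   [Z → Z south]
south Z south south => south Z Z south south   [Z → Z Z]
south Z Z south south => south Z Z Z south south   [Z → Z Z]
south Z Z Z south south => south Z south Z Z south south   [Z → Z south]
south Z south Z Z south south => south Z south south Z Z south south   [Z → Z south]
south Z south south Z Z south south => south likes south south south Z Z south south   [Z → likes south]
south likes south south south Z Z south south => south likes south south south likes south Z south south   [Z → likes south]
south likes south south south likes south Z south south => south likes south south south likes south likes south south south   [Z → likes south]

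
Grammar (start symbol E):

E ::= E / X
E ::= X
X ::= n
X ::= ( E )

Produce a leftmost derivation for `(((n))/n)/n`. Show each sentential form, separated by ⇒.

E ⇒ E/X ⇒ X/X ⇒ (E)/X ⇒ (E/X)/X ⇒ (X/X)/X ⇒ ((E)/X)/X ⇒ ((X)/X)/X ⇒ (((E))/X)/X ⇒ (((X))/X)/X ⇒ (((n))/X)/X ⇒ (((n))/n)/X ⇒ (((n))/n)/n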